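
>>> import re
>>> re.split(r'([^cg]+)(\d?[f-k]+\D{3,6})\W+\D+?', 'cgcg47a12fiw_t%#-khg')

['cgcg', '47a12f', 'iw_t%#', 'hg']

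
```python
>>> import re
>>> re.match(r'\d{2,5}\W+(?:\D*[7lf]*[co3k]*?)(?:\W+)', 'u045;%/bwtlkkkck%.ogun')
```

None

`match` is anchored at position 0; if the pattern doesn't fit there, it returns None.
Here the string doesn't start with a match, so the call returns None.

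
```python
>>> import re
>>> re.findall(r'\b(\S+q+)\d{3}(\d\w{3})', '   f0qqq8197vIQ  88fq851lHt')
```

This matches a word boundary (`\b`, zero-width); then one or more of a non-whitespace character, then one or more of a literal 'q' (captured); then exactly 3 of a digit; then a digit, then exactly 3 of a word character (captured).
Walking the string: at [3:15] match 'f0qqq8197vIQ', groups = ('f0qqq', '7vIQ').
Multiple groups make `findall` return tuples — one 2-tuple for the one match.

[('f0qqq', '7vIQ')]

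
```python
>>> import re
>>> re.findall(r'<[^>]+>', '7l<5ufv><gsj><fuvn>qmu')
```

Scanning left to right: at [2:8] → '<5ufv>'; at [8:13] → '<gsj>'; at [13:19] → '<fuvn>'.
No capturing groups, so `findall` returns the 3 full match strings.

['<5ufv>', '<gsj>', '<fuvn>']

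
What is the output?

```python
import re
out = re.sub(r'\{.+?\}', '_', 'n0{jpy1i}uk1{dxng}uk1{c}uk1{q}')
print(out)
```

Because the quantifier is non-greedy, it stops expanding at the earliest point where the rest of the pattern can succeed.
Matches: at [2:9] → '{jpy1i}'; at [12:18] → '{dxng}'; at [21:24] → '{c}'; at [27:30] → '{q}'.
Every occurrence is swapped for '_'.

n0_uk1_uk1_uk1_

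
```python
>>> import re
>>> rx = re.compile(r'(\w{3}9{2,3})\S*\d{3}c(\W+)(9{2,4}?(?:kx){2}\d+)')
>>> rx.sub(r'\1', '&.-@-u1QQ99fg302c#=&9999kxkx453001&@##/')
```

'&.-@-u1QQ99&@##/'

This matches exactly 3 of a word character, then 2 to 3 of the literal '9' (captured); then zero or more of a non-whitespace character; then exactly 3 of a digit, then a literal 'c'; then one or more of a non-word character (captured); then 2 to 4 of a literal '9' (lazy), then the literal 'kx' repeated 2 times, then one or more of a digit (captured).
Each match is replaced using the text its own group 1 captured.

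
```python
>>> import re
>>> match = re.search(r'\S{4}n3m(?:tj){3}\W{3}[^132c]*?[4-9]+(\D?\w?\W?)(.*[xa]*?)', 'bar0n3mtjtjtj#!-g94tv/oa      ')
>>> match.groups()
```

('tv/', 'oa      ')

Pattern: exactly 4 of a non-whitespace character, then the literal 'n3m', then the literal 'tj' repeated 3 times; then exactly 3 of a non-word character, then zero or more of any character except [132c] (lazy), then one or more of a character in [4-9]; then optionally a non-digit, then optionally a word character, then optionally a non-word character (captured); then zero or more of any character, then zero or more of one of [xa] (lazy) (captured).
`re.search` scans for the first position where the pattern succeeds.
The match spans [0:30] → 'bar0n3mtjtjtj#!-g94tv/oa      '.
Captured: group 1 = 'tv/', group 2 = 'oa      '.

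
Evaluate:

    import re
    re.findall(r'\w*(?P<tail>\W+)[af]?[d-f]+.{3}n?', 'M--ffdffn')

The pattern matches zero or more of a word character; then one or more of a non-word character (captured as 'tail'); then optionally one of [af], then one or more of a character in [d-f]; then exactly 3 of any character, then optionally the literal 'n'.
Walking the string: at [0:9] match 'M--ffdffn', group 1 = '--'.
`findall` collects group 1 from the one match (1 total).

['--']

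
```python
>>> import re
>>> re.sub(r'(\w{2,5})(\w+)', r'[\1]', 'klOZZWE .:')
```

'[klOZZ] .:'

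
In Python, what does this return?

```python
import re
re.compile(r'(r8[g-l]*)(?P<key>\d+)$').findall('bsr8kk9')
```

This matches the literal 'r8', then zero or more of a character in [g-l] (captured); then one or more of a digit (captured as 'key'); then anchored at the end.
Scanning left to right: at [2:7] match 'r8kk9', groups = ('r8kk', '9').
2 groups means the one result is a tuple of 2 captured strings — 1 here.

[('r8kk', '9')]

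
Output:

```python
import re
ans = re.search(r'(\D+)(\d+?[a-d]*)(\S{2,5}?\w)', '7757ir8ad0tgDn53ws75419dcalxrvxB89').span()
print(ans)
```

(4, 12)

The match spans [4:12] → 'ir8ad0tg'.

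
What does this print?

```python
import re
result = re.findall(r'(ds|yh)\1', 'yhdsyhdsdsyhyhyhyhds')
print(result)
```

`\1` has to match the exact text group 1 already captured.
Walking the string: at [6:10] match 'dsds', group 1 = 'ds'; at [10:14] match 'yhyh', group 1 = 'yh'; at [14:18] match 'yhyh', group 1 = 'yh'.
One capturing group, so `findall` returns just the captured substring from each match — 3 in all.

['ds', 'yh', 'yh']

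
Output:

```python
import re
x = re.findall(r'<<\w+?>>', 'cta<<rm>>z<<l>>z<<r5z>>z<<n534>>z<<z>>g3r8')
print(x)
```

['<<rm>>', '<<l>>', '<<r5z>>', '<<n534>>', '<<z>>']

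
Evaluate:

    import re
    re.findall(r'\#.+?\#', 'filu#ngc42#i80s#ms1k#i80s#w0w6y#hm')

The `?` after the quantifier makes it lazy — it takes as little as possible before letting the rest of the pattern try.
Walking the string: at [4:11] → '#ngc42#'; at [15:21] → '#ms1k#'; at [25:32] → '#w0w6y#'.
Since nothing is captured, `findall` lists the 3 matched substrings directly.

['#ngc42#', '#ms1k#', '#w0w6y#']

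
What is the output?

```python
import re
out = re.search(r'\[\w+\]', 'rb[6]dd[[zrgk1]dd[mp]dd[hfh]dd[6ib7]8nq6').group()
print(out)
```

Unlike `match`, `search` isn't anchored — it looks for the pattern anywhere in the string.
The match spans [2:5] → '[6]'.

[6]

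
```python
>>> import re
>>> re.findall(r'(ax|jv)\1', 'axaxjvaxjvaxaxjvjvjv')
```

A backreference is literal: `\1` must see the identical characters the first group matched.
Because there's exactly one group, `findall` drops the full match and keeps group 1 from each hit.

['ax', 'ax', 'jv']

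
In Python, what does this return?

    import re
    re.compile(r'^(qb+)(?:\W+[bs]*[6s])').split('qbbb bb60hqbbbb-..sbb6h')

['', 'qbbb', '0hqbbbb-..sbb6h']

The pattern matches anchored at the start of the string; then a literal 'q', then one or more of the literal 'b' (captured); then one or more of a non-word character, then zero or more of one of [bs], then one of [6s] (non-capturing group).
Matches to split on: at [0:8] → 'qbbb bb6'.
The group in the pattern means `split` returns the separators' captures alongside the pieces.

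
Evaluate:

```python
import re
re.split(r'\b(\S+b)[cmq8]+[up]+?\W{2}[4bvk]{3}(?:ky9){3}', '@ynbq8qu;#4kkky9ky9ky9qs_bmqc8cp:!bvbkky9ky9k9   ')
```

['@', 'ynb', 'qs_bmqc8cp:!bvbkky9ky9k9   ']

Pattern: a word boundary (`\b`, zero-width); then one or more of a non-whitespace character, then the literal 'b' (captured); then one or more of one of [cmq8], then one or more of one of [up] (lazy), then exactly 2 of a non-word character; then exactly 3 of one of [4bvk], then the literal 'ky9' repeated 3 times.
Matches to split on: at [1:22] → 'ynbq8qu;#4kkky9ky9ky9'.
With a capturing group present, the delimiter's captured portion is kept in the result list.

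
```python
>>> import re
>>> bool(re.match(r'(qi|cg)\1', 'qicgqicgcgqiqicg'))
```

False

`re.match` only tries the pattern at the start of the string.
Here the string doesn't start with a match, so the call returns None, and `bool(None)` is False.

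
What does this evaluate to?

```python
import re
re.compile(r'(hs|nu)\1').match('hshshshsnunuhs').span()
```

The backreference `\1` re-matches whatever the first group consumed, character for character.
`re.match` only tries the pattern at the start of the string.
The match spans [0:4] → 'hshs'.
Captured: group 1 = 'hs'.

(0, 4)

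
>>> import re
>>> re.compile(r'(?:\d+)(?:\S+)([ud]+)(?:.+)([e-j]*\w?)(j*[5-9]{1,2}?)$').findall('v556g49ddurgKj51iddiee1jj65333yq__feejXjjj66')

[('d', '', '6')]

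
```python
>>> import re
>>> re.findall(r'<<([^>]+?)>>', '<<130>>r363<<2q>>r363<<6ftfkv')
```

['130', '2q']

Walking the string: at [0:7] match '<<130>>', group 1 = '130'; at [11:17] match '<<2q>>', group 1 = '2q'.
Because there's exactly one group, `findall` drops the full match and keeps group 1 from each hit.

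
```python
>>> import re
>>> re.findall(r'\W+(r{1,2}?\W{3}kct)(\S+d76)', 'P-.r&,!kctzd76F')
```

[('r&,!kct', 'zd76')]

The pattern matches one or more of a non-word character; then 1 to 2 of a literal 'r' (lazy), then exactly 3 of a non-word character, then the literal 'kct' (captured); then one or more of a non-whitespace character, then the literal 'd76' (captured).
Matches: at [1:14] match '-.r&,!kctzd76', groups = ('r&,!kct', 'zd76').
`findall` packs the 2 group values into a tuple for every match.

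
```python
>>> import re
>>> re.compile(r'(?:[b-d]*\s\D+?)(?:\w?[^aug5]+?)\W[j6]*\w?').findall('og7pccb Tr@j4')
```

['ccb Tr@j4']

The pattern matches zero or more of a character in [b-d], then whitespace, then one or more of a non-digit (lazy) (non-capturing group); then optionally a word character, then one or more of any character except [aug5] (lazy) (non-capturing group); then a non-word character, then zero or more of one of [j6], then optionally a word character.
Matches: at [4:13] → 'ccb Tr@j4'.
Since nothing is captured, `findall` lists the 1 matched substring directly.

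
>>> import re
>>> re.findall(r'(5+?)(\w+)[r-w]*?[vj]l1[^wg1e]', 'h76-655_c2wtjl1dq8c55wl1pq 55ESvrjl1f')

[('5', '5_c2wt'), ('5', '5ESvr')]

Because the quantifier is non-greedy, it stops expanding at the earliest point where the rest of the pattern can succeed.
2 groups means each result is a tuple of 2 captured strings — 2 here.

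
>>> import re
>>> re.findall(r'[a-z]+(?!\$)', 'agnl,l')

['agnl', 'l']

`(?!…)`/`(?<!…)` only lets a position through if the neighbouring text does NOT match; no characters are consumed.
With no groups in the pattern, `findall` gives back each whole match — 2 here.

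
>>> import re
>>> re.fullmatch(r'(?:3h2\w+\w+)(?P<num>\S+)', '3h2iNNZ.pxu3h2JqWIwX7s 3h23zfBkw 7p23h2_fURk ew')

None

The pattern matches the literal '3h2', then one or more of a word character, then one or more of a word character (non-capturing group); then one or more of a non-whitespace character (captured as 'num').
`re.fullmatch` requires the pattern to consume the entire string.
Here the pattern can't cover the whole string, so the call returns None.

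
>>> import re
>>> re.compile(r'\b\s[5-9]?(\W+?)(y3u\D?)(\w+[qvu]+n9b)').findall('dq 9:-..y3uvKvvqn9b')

[(':-..', 'y3uv', 'Kvvqn9b')]

Pattern: a word boundary (`\b`, zero-width); then whitespace, then optionally a character in [5-9]; then one or more of a non-word character (lazy) (captured); then the literal 'y3u', then optionally a non-digit (captured); then one or more of a word character, then one or more of one of [qvu], then the literal 'n9b' (captured).
Matches: at [2:19] match ' 9:-..y3uvKvvqn9b', groups = (':-..', 'y3uv', 'Kvvqn9b').
Multiple groups make `findall` return tuples — one 3-tuple for the one match.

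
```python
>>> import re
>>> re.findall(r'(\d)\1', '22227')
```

A backreference is literal: `\1` must see the identical characters the first group matched.
`findall` collects group 1 from each match (2 total).

['2', '2']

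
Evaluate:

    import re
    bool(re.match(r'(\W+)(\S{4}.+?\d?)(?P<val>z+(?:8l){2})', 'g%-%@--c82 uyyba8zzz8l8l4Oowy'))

`re.match` only tries the pattern at the start of the string.
Here position 0 doesn't satisfy it, so the call returns None, and `bool(None)` is False.

False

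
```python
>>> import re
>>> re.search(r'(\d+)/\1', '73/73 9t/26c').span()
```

(0, 5)

The backreference `\1` re-matches whatever the first group consumed, character for character.
The match spans [0:5] → '73/73'.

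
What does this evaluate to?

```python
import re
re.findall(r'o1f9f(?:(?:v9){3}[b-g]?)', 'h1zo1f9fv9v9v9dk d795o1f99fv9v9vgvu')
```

`findall` yields the raw match text (1 of them) because the pattern has no groups.

['o1f9fv9v9v9d']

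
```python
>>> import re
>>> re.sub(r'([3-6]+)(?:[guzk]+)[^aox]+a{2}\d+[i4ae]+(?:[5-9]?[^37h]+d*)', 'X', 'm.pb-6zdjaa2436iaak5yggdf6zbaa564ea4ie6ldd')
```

Each match is replaced by 'X'.

'm.pb-X'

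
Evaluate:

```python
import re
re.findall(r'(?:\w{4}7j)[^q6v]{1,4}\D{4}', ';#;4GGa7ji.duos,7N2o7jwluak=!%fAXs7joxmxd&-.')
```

['4GGa7ji.duos,', '7N2o7jwluak=!%', 'fAXs7joxmxd&-.']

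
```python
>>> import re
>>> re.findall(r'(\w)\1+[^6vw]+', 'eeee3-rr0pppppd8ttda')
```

['e']

A backreference is literal: `\1` must see the identical characters the first group matched.
`findall` collects group 1 from the one match (1 total).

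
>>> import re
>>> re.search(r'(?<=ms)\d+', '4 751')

The lookaround is zero-width — it requires the adjacent text to match without consuming it, so the asserted text isn't part of the match.
`re.search` scans for the first position where the pattern succeeds.
Here the pattern never matches, so the call returns None.

None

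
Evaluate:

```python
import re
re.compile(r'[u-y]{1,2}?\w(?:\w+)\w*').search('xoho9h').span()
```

(0, 6)

This matches 1 to 2 of a character in [u-y] (lazy), then a word character; then one or more of a word character (non-capturing group); then zero or more of a word character.
Unlike `match`, `search` isn't anchored — it looks for the pattern anywhere in the string.
The match spans [0:6] → 'xoho9h'.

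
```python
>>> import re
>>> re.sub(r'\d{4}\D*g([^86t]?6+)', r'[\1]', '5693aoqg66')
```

The pattern matches exactly 4 of a digit, then zero or more of a non-digit, then the literal 'g'; then optionally any character except [86t], then one or more of the literal '6' (captured).
Matches: at [0:10] → '5693aoqg66'.
Each match is replaced using the text its own group 1 captured.

'[66]'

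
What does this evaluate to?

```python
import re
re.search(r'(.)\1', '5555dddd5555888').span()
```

(0, 2)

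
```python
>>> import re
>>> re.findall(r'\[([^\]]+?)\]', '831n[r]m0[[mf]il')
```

['r', '[mf']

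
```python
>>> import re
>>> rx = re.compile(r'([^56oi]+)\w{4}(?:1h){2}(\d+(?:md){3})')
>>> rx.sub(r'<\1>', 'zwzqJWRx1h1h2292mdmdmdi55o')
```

'<zwzq>i55o'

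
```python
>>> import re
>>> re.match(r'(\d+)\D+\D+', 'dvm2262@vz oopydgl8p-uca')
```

The pattern matches one or more of a digit (captured); then one or more of a non-digit, then one or more of a non-digit.
With `match`, the pattern is implicitly anchored at the beginning.
Here position 0 doesn't satisfy it, so the call returns None.

None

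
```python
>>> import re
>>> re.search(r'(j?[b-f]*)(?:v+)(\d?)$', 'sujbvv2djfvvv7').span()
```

The pattern matches optionally the literal 'j', then zero or more of a character in [b-f] (captured); then one or more of a literal 'v' (non-capturing group); then optionally a digit (captured); then anchored at the end.
The match spans [8:14] → 'jfvvv7'.

(8, 14)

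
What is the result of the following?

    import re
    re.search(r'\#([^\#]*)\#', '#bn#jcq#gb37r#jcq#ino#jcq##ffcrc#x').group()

'#bn#'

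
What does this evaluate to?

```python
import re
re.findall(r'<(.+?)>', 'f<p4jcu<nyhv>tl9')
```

['p4jcu<nyhv']

`findall` collects group 1 from the one match (1 total).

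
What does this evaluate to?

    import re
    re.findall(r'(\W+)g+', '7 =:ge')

[' =:']

Pattern: one or more of a non-word character (captured); then one or more of a literal 'g'.
One capturing group, so `findall` returns just the captured substring from the one match — 1 in all.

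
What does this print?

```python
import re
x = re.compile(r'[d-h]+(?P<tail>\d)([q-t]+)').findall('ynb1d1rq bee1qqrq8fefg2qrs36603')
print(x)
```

`findall` packs the 2 group values into a tuple for every match.

[('1', 'rq'), ('1', 'qqrq'), ('2', 'qrs')]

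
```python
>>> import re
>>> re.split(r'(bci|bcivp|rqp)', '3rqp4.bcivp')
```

Alternation tries branches left to right and keeps the first one that lets the overall match succeed at that position.
The group in the pattern means `split` returns the separators' captures alongside the pieces.

['3', 'rqp', '4.', 'bci', 'vp']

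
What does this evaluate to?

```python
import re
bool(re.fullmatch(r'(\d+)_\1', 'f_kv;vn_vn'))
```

After group 1 captures some text, `\1` only succeeds where that same text appears again.
For `fullmatch`, every character of the input must be accounted for by the pattern.
Here there's no way to consume every character, so the call returns None, and `bool(None)` is False.

False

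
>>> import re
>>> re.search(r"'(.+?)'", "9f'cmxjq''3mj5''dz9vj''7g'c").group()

A `+?`/`*?`/`{m,n}?` starts at its minimum and grows only as far as needed for what follows to match.
The match spans [2:9] → "'cmxjq'".

"'cmxjq'"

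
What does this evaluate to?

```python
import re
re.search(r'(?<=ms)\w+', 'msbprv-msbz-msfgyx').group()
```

'bprv'

The positive lookaround only admits positions where the adjacent text matches; those characters stay outside the span.
The match spans [2:6] → 'bprv'.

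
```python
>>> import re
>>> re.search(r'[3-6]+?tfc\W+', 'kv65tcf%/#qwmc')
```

None

Here the pattern never matches, so the call returns None.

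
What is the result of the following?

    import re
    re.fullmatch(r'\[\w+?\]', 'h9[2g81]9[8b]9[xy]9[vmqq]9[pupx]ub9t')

`re.fullmatch` requires the pattern to consume the entire string.
Here there's no way to consume every character, so the call returns None.

None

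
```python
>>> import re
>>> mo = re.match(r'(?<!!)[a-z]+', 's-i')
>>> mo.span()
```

The negative lookaround is zero-width — it rules out positions where the adjacent text would match, without consuming anything.
`re.match` won't scan ahead — the pattern has to work from the very first character.
The match spans [0:1] → 's'.

(0, 1)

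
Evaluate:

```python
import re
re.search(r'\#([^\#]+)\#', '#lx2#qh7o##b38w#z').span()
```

The match spans [0:5] → '#lx2#'.

(0, 5)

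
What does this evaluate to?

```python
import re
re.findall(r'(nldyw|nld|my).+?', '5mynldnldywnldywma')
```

['my', 'nldyw']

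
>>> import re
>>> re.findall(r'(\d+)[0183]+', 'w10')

['1']

This matches one or more of a digit (captured); then one or more of one of [0183].
Because there's exactly one group, `findall` drops the full match and keeps group 1 from the one hit.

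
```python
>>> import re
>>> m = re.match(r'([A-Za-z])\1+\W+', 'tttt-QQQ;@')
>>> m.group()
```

'tttt-'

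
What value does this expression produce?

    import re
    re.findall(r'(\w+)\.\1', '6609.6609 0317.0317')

['6609', '0317']

After group 1 captures some text, `\1` only succeeds where that same text appears again.
Scanning left to right: at [0:9] match '6609.6609', group 1 = '6609'; at [10:19] match '0317.0317', group 1 = '0317'.
`findall` collects group 1 from each match (2 total).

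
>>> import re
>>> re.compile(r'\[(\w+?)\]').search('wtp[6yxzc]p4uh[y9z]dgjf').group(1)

Unlike `match`, `search` isn't anchored — it looks for the pattern anywhere in the string.
The match spans [3:10] → '[6yxzc]'.
Captured: group 1 = '6yxzc'.

'6yxzc'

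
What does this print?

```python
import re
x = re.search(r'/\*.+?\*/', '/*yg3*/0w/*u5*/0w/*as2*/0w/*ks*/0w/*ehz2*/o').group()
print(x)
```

With the lazy modifier that quantifier settles for the fewest repetitions that let the rest of the pattern succeed (the atoms after it are unaffected and can still be greedy).
`re.search` tries every starting position until one works.
The match spans [0:7] → '/*yg3*/'.

/*yg3*/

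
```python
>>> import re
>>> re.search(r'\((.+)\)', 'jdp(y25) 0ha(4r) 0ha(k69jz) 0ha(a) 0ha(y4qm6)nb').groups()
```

('y25) 0ha(4r) 0ha(k69jz) 0ha(a) 0ha(y4qm6',)

The match spans [3:45] → '(y25) 0ha(4r) 0ha(k69jz) 0ha(a) 0ha(y4qm6)'.
Captured: group 1 = 'y25) 0ha(4r) 0ha(k69jz) 0ha(a) 0ha(y4qm6'.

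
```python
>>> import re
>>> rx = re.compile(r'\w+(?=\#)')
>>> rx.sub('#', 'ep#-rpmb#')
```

'##-##'

Lookahead/lookbehind check context without consuming it, so the matched span excludes the asserted characters.
Matches: at [0:2] → 'ep'; at [4:8] → 'rpmb'.
Every occurrence is swapped for '#'.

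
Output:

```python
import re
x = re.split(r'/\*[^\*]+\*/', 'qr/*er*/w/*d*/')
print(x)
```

Each match becomes a cut point; 3 segments remain.

['qr', 'w', '']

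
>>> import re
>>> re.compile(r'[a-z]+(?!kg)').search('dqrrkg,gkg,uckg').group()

'dqrrkg'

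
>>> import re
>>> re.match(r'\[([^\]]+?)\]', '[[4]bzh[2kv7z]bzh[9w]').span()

(0, 4)

`re.match` won't scan ahead — the pattern has to work from the very first character.
The match spans [0:4] → '[[4]'.
Captured: group 1 = '[4'.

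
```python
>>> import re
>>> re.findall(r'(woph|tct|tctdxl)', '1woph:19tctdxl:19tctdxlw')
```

The regex engine tests alternatives in the order written; an earlier branch that matches wins even if a later one would match more.
Because there's exactly one group, `findall` drops the full match and keeps group 1 from each hit.

['woph', 'tct', 'tct']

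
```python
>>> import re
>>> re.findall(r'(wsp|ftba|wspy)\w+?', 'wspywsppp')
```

Alternation isn't longest-match — the leftmost alternative that fits at this position is chosen.
One capturing group, so `findall` returns just the captured substring from each match — 2 in all.

['wsp', 'wsp']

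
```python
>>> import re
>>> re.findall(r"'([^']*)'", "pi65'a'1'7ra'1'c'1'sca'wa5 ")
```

Because there's exactly one group, `findall` drops the full match and keeps group 1 from each hit.

['a', '7ra', 'c', 'sca']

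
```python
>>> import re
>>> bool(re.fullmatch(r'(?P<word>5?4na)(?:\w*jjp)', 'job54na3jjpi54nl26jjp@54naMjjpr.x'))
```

False

`re.fullmatch` requires the pattern to consume the entire string.
Here the pattern can't cover the whole string, so the call returns None, and `bool(None)` is False.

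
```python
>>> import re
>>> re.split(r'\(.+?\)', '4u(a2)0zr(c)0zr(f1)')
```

`split` removes every match and returns the 4 fragments in between.

['4u', '0zr', '0zr', '']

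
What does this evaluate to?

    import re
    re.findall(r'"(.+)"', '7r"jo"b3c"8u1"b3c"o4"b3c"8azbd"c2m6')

Scanning left to right: at [2:31] match '"jo"b3c"8u1"b3c"o4"b3c"8azbd"', group 1 = 'jo"b3c"8u1"b3c"o4"b3c"8azbd'.
With a single group, `findall` returns only what that group captured — 1 item.

['jo"b3c"8u1"b3c"o4"b3c"8azbd']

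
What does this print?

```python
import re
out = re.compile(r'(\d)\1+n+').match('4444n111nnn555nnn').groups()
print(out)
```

`\1` has to match the exact text group 1 already captured.
With `match`, the pattern is implicitly anchored at the beginning.
The match spans [0:5] → '4444n'.
Captured: group 1 = '4'.

('4',)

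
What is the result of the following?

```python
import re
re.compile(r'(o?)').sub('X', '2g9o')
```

This matches optionally a literal 'o' (captured).
Every occurrence is swapped for 'X'.

'X2XgX9XX'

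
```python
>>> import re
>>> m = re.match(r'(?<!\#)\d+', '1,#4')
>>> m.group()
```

'1'

`re.match` won't scan ahead — the pattern has to work from the very first character.
The match spans [0:1] → '1'.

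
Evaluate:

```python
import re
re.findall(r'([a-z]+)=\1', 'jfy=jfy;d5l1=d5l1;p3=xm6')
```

`\1` is not a pattern — it's the concrete string captured by group 1, re-applied verbatim.
With a single group, `findall` returns only what that group captured — 1 item.

['jfy']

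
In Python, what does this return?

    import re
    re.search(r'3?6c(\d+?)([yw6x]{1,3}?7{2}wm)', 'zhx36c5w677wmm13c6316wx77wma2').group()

The pattern matches optionally a literal '3', then the literal '6c'; then one or more of a digit (lazy) (captured); then 1 to 3 of one of [yw6x] (lazy), then exactly 2 of the literal '7', then the literal 'wm' (captured).
`re.search` tries every starting position until one works.
The match spans [3:13] → '36c5w677wm'.
Captured: group 1 = '5', group 2 = 'w677wm'.

'36c5w677wm'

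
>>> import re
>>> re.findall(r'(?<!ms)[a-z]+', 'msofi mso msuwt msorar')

`(?!…)`/`(?<!…)` only lets a position through if the neighbouring text does NOT match; no characters are consumed.
With no groups in the pattern, `findall` gives back each whole match — 4 here.

['msofi', 'mso', 'msuwt', 'msorar']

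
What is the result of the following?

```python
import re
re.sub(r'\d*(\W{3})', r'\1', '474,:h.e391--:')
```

'474,:h.e--:'

Each match is replaced using the text its own group 1 captured.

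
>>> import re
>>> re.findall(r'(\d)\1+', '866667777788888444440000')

`\1` is not a pattern — it's the concrete string captured by group 1, re-applied verbatim.
Scanning left to right: at [1:5] match '6666', group 1 = '6'; at [5:10] match '77777', group 1 = '7'; at [10:15] match '88888', group 1 = '8'; at [15:20] match '44444', group 1 = '4'; at [20:24] match '0000', group 1 = '0'.
`findall` collects group 1 from each match (5 total).

['6', '7', '8', '4', '0']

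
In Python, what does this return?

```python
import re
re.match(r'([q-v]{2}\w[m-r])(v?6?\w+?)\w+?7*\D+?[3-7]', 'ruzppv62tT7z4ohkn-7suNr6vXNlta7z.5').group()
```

`re.match` only tries the pattern at the start of the string.
The match spans [0:11] → 'ruzppv62tT7'.

'ruzppv62tT7'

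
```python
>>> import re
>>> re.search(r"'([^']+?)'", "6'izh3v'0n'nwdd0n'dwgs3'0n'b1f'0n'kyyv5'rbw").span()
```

(1, 8)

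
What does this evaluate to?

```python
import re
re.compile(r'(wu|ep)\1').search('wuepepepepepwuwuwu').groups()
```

The backreference `\1` re-matches whatever the first group consumed, character for character.
`re.search` tries every starting position until one works.
The match spans [2:6] → 'epep'.
Captured: group 1 = 'ep'.

('ep',)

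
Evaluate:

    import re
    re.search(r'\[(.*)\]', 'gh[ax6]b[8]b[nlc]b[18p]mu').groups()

`re.search` tries every starting position until one works.
The match spans [2:23] → '[ax6]b[8]b[nlc]b[18p]'.
Captured: group 1 = 'ax6]b[8]b[nlc]b[18p'.

('ax6]b[8]b[nlc]b[18p',)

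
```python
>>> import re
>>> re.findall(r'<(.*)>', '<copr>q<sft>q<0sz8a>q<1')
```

With a single group, `findall` returns only what that group captured — 1 item.

['copr>q<sft>q<0sz8a']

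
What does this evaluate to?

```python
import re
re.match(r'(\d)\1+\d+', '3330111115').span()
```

(0, 10)

`\1` has to match the exact text group 1 already captured.
`re.match` only tries the pattern at the start of the string.
The match spans [0:10] → '3330111115'.
Captured: group 1 = '3'.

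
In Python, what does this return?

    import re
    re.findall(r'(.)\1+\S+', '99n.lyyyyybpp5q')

A backreference is literal: `\1` must see the identical characters the first group matched.
Scanning left to right: at [0:15] match '99n.lyyyyybpp5q', group 1 = '9'.
One capturing group, so `findall` returns just the captured substring from the one match — 1 in all.

['9']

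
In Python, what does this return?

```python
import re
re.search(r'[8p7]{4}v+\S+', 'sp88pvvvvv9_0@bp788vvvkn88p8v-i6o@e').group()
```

'p88pvvvvv9_0@bp788vvvkn88p8v-i6o@e'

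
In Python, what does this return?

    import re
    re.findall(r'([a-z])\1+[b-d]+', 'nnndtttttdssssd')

['n', 't', 's']

`\1` has to match the exact text group 1 already captured.
With a single group, `findall` returns only what that group captured — 3 items.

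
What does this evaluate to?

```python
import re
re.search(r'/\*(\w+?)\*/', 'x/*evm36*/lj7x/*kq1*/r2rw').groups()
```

('evm36',)

The match spans [1:10] → '/*evm36*/'.
Captured: group 1 = 'evm36'.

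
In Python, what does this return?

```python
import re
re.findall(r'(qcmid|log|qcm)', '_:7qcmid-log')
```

['qcmid', 'log']

Alternation isn't longest-match — the leftmost alternative that fits at this position is chosen.
With a single group, `findall` returns only what that group captured — 2 items.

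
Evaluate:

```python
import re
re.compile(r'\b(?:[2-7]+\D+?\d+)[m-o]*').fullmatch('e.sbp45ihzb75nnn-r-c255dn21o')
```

The pattern matches a word boundary (`\b`, zero-width); then one or more of a character in [2-7], then one or more of a non-digit (lazy), then one or more of a digit (non-capturing group); then zero or more of a character in [m-o].
For `fullmatch`, every character of the input must be accounted for by the pattern.
Here the pattern can't cover the whole string, so the call returns None.

None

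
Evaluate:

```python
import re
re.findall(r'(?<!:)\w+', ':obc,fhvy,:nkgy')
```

The negative lookaround is zero-width — it rules out positions where the adjacent text would match, without consuming anything.
Scanning left to right: at [2:4] → 'bc'; at [5:9] → 'fhvy'; at [12:15] → 'kgy'.
`findall` yields the raw match text (3 of them) because the pattern has no groups.

['bc', 'fhvy', 'kgy']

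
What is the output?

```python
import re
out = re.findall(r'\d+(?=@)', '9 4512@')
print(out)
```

The lookaround is zero-width — it requires the adjacent text to match without consuming it, so the asserted text isn't part of the match.
With no groups in the pattern, `findall` gives back each whole match — 1 here.

['4512']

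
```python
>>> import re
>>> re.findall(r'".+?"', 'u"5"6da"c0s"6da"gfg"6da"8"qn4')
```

['"5"', '"c0s"', '"gfg"', '"8"']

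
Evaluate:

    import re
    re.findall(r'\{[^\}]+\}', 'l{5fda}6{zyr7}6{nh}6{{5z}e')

['{5fda}', '{zyr7}', '{nh}', '{{5z}']

Matches: at [1:7] → '{5fda}'; at [8:14] → '{zyr7}'; at [15:19] → '{nh}'; at [20:25] → '{{5z}'.
Since nothing is captured, `findall` lists the 4 matched substrings directly.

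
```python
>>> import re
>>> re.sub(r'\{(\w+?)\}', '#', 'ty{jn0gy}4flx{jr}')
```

'ty#4flx#'

`sub` substitutes '#' at each match site.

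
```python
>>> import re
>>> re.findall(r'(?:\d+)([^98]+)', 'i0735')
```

['5']

The pattern matches one or more of a digit (non-capturing group); then one or more of any character except [98] (captured).
Walking the string: at [1:5] match '0735', group 1 = '5'.
With a single group, `findall` returns only what that group captured — 1 item.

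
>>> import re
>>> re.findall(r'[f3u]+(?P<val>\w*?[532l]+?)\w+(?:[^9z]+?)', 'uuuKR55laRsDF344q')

Pattern: one or more of one of [f3u]; then zero or more of a word character (lazy), then one or more of one of [532l] (lazy) (captured as 'val'); then one or more of a word character; then one or more of any character except [9z] (lazy) (non-capturing group).
Walking the string: at [0:17] match 'uuuKR55laRsDF344q', group 1 = 'KR5'.
With a single group, `findall` returns only what that group captured — 1 item.

['KR5']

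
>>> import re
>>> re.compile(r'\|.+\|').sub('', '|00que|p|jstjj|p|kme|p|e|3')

Matches: at [0:25] → '|00que|p|jstjj|p|kme|p|e|'.
`sub` substitutes '' at each match site.

'3'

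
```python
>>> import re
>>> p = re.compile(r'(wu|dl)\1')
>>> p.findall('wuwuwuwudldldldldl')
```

['wu', 'wu', 'dl', 'dl']

After group 1 captures some text, `\1` only succeeds where that same text appears again.
Scanning left to right: at [0:4] match 'wuwu', group 1 = 'wu'; at [4:8] match 'wuwu', group 1 = 'wu'; at [8:12] match 'dldl', group 1 = 'dl'; at [12:16] match 'dldl', group 1 = 'dl'.
`findall` collects group 1 from each match (4 total).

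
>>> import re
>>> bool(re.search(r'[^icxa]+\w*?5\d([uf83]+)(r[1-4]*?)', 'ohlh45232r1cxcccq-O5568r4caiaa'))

The pattern matches one or more of any character except [icxa]; then zero or more of a word character (lazy), then a literal '5', then a digit; then one or more of one of [uf83] (captured); then the literal 'r', then zero or more of a character in [1-4] (lazy) (captured).
`re.search` tries every starting position until one works.
The match spans [16:24] → 'q-O5568r'.
Captured: group 1 = '8', group 2 = 'r'.

True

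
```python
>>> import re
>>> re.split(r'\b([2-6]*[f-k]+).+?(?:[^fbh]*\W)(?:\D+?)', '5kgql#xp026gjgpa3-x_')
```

['', '5kg', '_']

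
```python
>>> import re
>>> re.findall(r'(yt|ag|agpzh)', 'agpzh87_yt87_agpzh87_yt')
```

`|` is ordered: at each position the engine commits to the first alternative that works.
Scanning left to right: at [0:2] match 'ag', group 1 = 'ag'; at [8:10] match 'yt', group 1 = 'yt'; at [13:15] match 'ag', group 1 = 'ag'; at [21:23] match 'yt', group 1 = 'yt'.
Because there's exactly one group, `findall` drops the full match and keeps group 1 from each hit.

['ag', 'yt', 'ag', 'yt']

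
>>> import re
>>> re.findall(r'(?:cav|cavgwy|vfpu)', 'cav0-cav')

Walking the string: at [0:3] → 'cav'; at [5:8] → 'cav'.
With no groups in the pattern, `findall` gives back each whole match — 2 here.

['cav', 'cav']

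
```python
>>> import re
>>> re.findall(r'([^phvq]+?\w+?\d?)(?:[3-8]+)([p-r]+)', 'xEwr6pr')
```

[('xEwr', 'pr')]

This matches one or more of any character except [phvq] (lazy), then one or more of a word character (lazy), then optionally a digit (captured); then one or more of a character in [3-8] (non-capturing group); then one or more of a character in [p-r] (captured).
Walking the string: at [0:7] match 'xEwr6pr', groups = ('xEwr', 'pr').
2 groups means the one result is a tuple of 2 captured strings — 1 here.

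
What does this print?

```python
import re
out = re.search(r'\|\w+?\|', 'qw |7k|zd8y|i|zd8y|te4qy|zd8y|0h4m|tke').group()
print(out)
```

|7k|

The match spans [3:7] → '|7k|'.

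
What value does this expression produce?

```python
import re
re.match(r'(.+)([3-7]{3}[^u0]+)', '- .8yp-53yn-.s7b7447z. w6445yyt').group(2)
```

This matches one or more of any character (captured); then exactly 3 of a character in [3-7], then one or more of any character except [u0] (captured).
`re.match` only tries the pattern at the start of the string.
The match spans [0:31] → '- .8yp-53yn-.s7b7447z. w6445yyt'.
Captured: group 1 = '- .8yp-53yn-.s7b7447z. w6', group 2 = '445yyt'.

'445yyt'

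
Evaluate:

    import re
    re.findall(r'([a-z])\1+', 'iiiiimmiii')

['i', 'm', 'i']

A backreference is literal: `\1` must see the identical characters the first group matched.
`findall` collects group 1 from each match (3 total).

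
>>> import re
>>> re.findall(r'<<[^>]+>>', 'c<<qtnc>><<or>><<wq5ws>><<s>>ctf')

`findall` yields the raw match text (4 of them) because the pattern has no groups.

['<<qtnc>>', '<<or>>', '<<wq5ws>>', '<<s>>']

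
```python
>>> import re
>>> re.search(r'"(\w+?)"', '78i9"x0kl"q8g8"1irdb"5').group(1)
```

The match spans [4:10] → '"x0kl"'.
Captured: group 1 = 'x0kl'.

'x0kl'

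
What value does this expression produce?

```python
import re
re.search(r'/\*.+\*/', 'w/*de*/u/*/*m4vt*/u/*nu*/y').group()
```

'/*de*/u/*/*m4vt*/u/*nu*/'

`re.search` scans for the first position where the pattern succeeds.
The match spans [1:25] → '/*de*/u/*/*m4vt*/u/*nu*/'.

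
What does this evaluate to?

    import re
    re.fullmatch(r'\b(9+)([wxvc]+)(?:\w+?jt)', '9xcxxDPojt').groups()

The match spans [0:10] → '9xcxxDPojt'.
Captured: group 1 = '9', group 2 = 'xcxx'.

('9', 'xcxx')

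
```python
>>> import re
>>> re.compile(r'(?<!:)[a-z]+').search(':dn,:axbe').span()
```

(2, 3)

The negative lookahead/lookbehind blocks any match where the forbidden context is present.
`re.search` tries every starting position until one works.
The match spans [2:3] → 'n'.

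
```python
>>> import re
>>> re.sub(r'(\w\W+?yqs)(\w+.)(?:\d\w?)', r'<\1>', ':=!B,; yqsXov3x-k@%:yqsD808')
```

':=!<B,; yqs>-<k@%:yqs>'

Pattern: a word character, then one or more of a non-word character (lazy), then the literal 'yqs' (captured); then one or more of a word character, then any character (captured); then a digit, then optionally a word character (non-capturing group).
Matches: at [3:15] → 'B,; yqsXov3x'; at [16:27] → 'k@%:yqsD808'.
Each match is replaced using the text its own group 1 captured.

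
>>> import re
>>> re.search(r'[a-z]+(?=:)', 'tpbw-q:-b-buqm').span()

The `(?=…)`/`(?<=…)` assertion just peeks at neighbouring text; it doesn't advance the match position.
`search` walks the string left to right and returns the first match it finds.
The match spans [5:6] → 'q'.

(5, 6)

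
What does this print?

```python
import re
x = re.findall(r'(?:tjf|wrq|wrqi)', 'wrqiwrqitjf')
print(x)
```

['wrq', 'wrq', 'tjf']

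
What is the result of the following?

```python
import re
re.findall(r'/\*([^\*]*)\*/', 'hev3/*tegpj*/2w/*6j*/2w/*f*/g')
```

Scanning left to right: at [4:13] match '/*tegpj*/', group 1 = 'tegpj'; at [15:21] match '/*6j*/', group 1 = '6j'; at [23:28] match '/*f*/', group 1 = 'f'.
Because there's exactly one group, `findall` drops the full match and keeps group 1 from each hit.

['tegpj', '6j', 'f']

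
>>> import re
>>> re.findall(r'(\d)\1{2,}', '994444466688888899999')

['4', '6', '8', '9']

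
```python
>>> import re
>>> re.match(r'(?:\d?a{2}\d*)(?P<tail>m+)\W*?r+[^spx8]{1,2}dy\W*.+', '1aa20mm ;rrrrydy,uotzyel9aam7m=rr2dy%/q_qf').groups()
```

('mm',)

The match spans [0:42] → '1aa20mm ;rrrrydy,uotzyel9aam7m=rr2dy%/q_qf'.
Captured: group 1 = 'mm'.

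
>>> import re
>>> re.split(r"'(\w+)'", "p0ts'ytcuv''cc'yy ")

['p0ts', 'ytcuv', '', 'cc', 'yy ']

Matches to split on: at [4:11] → "'ytcuv'"; at [11:15] → "'cc'".
With a capturing group present, the delimiter's captured portion is kept in the result list.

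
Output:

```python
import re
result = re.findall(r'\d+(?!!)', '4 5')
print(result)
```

['4', '5']

A negative assertion filters positions out without eating any characters.
Matches: at [0:1] → '4'; at [2:3] → '5'.
No capturing groups, so `findall` returns the 2 full match strings.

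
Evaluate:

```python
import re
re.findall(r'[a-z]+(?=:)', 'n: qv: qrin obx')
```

['n', 'qv']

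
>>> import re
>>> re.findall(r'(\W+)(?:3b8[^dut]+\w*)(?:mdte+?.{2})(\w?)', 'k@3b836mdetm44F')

[]

Pattern: one or more of a non-word character (captured); then the literal '3b8', then one or more of any character except [dut], then zero or more of a word character (non-capturing group); then the literal 'mdt', then one or more of a literal 'e' (lazy), then exactly 2 of any character (non-capturing group); then optionally a word character (captured).
2 groups means each result is a tuple of 2 captured strings — 0 here.
Nothing in the string satisfies the pattern, so the list is empty.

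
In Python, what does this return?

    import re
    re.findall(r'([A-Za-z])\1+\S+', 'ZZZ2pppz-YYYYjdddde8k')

A backreference is literal: `\1` must see the identical characters the first group matched.
Walking the string: at [0:21] match 'ZZZ2pppz-YYYYjdddde8k', group 1 = 'Z'.
One capturing group, so `findall` returns just the captured substring from the one match — 1 in all.

['Z']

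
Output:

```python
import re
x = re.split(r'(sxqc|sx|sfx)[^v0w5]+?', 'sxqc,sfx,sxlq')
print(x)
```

['', 'sxqc', '', 'sfx', '', 'sx', 'q']

Alternation isn't longest-match — the leftmost alternative that fits at this position is chosen.
Matches to split on: at [0:5] → 'sxqc,'; at [5:9] → 'sfx,'; at [9:12] → 'sxl'.
With a capturing group present, the delimiter's captured portion is kept in the result list.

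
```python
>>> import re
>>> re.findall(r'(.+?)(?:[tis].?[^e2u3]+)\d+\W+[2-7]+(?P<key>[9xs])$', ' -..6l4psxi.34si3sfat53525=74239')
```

[(' -..6l4psxi.34s', '9')]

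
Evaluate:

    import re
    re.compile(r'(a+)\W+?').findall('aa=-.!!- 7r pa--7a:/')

['aa', 'a', 'a']

The pattern matches one or more of a literal 'a' (captured); then one or more of a non-word character (lazy).
Walking the string: at [0:3] match 'aa=', group 1 = 'aa'; at [13:15] match 'a-', group 1 = 'a'; at [17:19] match 'a:', group 1 = 'a'.
With a single group, `findall` returns only what that group captured — 3 items.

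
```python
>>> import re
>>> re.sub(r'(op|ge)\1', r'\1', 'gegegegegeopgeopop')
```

`\1` has to match the exact text group 1 already captured.
Matches: at [0:4] → 'gege'; at [4:8] → 'gege'; at [14:18] → 'opop'.
The replacement refers to a captured group, so each match is rewritten using its own captured text.

'gegegeopgeop'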